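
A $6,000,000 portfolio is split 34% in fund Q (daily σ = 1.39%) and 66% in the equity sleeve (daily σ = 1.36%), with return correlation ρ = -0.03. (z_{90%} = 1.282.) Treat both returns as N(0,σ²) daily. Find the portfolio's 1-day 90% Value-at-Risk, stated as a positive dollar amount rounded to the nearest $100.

$77,100

σ_p² = 0.34²·1.39² + 0.66²·1.36² + 2·-0.03·0.34·0.66·1.39·1.36 = 1.0036 (%²).
σ_p = √1.0036 = 1.002%.
VaR = 1.282 × 1.002% = 1.285%; on $6,000,000 that is $77,100.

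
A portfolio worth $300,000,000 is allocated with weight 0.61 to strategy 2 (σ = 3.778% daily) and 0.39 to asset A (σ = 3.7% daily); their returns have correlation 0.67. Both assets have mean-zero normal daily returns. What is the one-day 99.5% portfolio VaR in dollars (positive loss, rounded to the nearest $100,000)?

$26,600,000

σ_p² = 0.61²·3.778² + 0.39²·3.7² + 2·0.67·0.61·0.39·3.778·3.7 = 11.8495 (%²).
σ_p = √11.8495 = 3.442%.
At 99.5%, z = 2.576.
VaR = 2.576 × 3.442% = 8.867%; on $300,000,000 that is $26,601,000.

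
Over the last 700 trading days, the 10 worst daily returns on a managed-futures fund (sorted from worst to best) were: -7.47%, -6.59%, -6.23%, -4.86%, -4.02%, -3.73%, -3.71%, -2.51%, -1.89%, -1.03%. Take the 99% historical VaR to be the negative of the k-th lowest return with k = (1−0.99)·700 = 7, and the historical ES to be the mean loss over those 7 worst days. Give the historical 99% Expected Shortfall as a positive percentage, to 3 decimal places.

5.230%

The 7 worst returns sum to -36.61%.
ES = −(-36.61%) / 7 = 5.23% ≈ 5.230%.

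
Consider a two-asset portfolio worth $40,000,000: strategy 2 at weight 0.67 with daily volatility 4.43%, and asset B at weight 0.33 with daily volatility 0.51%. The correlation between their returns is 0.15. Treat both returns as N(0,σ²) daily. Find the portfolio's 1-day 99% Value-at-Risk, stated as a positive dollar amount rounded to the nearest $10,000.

$2,790,000

σ_p² = 0.67²·4.43² + 0.33²·0.51² + 2·0.15·0.67·0.33·4.43·0.51 = 8.9878 (%²).
σ_p = √8.9878 = 2.998%.
At 99%, z = 2.326.
VaR = 2.326 × 2.998% = 6.973%; on $40,000,000 that is $2,789,200.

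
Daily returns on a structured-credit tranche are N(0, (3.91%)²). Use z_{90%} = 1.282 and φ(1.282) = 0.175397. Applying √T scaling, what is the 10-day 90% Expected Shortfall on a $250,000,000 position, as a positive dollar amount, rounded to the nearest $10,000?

σ_{10d} = 3.91% × √10 = 12.365%.
ES multiplier = φ(z)/(1−α) = 0.175397/0.1 = 1.754.
ES = 12.365% × 1.754 = 21.688%; on $250,000,000: $54,220,000.

$54,220,000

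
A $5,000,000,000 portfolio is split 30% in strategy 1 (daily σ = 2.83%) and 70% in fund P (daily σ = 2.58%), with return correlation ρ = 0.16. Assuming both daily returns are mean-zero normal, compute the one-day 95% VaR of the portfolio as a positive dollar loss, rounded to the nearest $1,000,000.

σ_p² = 0.3²·2.83² + 0.7²·2.58² + 2·0.16·0.3·0.7·2.83·2.58 = 4.4731 (%²).
σ_p = √4.4731 = 2.115%.
At 95%, z = 1.645.
VaR = 1.645 × 2.115% = 3.479%; on $5,000,000,000 that is $173,950,000.

$174,000,000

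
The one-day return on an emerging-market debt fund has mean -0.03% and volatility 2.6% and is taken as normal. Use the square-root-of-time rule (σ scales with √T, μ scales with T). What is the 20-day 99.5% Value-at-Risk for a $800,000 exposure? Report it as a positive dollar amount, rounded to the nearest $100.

At 99.5%, z = 2.576.
σ_{20d} = 2.6% × √20 = 11.628%; μ_{20d} = 20 × -0.03% = -0.600%.
VaR = −(-0.600%) + 2.576 × 11.628% = 30.554%.
On $800,000: 0.30554 × $800,000 = $244,432.

$244,400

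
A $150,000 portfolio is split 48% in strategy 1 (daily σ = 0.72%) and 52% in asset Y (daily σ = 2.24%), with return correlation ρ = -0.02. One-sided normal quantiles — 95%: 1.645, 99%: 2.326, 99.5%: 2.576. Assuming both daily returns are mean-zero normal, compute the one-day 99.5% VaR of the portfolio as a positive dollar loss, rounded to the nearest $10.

$4,670

σ_p² = 0.48²·0.72² + 0.52²·2.24² + 2·-0.02·0.48·0.52·0.72·2.24 = 1.4601 (%²).
σ_p = √1.4601 = 1.208%.
VaR = 2.576 × 1.208% = 3.112%; on $150,000 that is $4,668.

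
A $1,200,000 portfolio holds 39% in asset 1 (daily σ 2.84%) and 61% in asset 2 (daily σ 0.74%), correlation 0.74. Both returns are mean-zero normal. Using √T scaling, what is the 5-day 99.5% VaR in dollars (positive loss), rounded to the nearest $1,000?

σ_p = √(0.39²·2.84² + 0.61²·0.74² + 2·0.74·0.39·0.61·2.84·0.74) = 1.473%.
σ_{5d} = 1.473% × √5 = 3.294%.
z(99.5%) = 2.576.
VaR = 2.576 × 3.294% = 8.485%; on $1,200,000 that is $101,820.

$102,000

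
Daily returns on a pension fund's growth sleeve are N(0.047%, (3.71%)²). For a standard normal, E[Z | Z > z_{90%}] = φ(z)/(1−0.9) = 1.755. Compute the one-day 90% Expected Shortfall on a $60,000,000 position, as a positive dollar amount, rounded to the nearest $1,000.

$3,878,000

ES = −(0.047%) + 3.71% × 1.755 = 6.464%.
On $60,000,000: 0.06464 × $60,000,000 = $3,878,400.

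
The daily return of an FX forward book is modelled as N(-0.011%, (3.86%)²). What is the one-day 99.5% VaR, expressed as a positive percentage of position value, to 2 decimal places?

At 99.5% one-sided, z = 2.576.
VaR = −μ + z·σ = −(-0.011%) + 2.576 × 3.86% = 9.954%.

9.95%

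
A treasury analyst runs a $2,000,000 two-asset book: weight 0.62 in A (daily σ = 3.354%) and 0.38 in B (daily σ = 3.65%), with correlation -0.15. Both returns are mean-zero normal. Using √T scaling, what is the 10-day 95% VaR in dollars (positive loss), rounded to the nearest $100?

σ_p = √(0.62²·3.354² + 0.38²·3.65² + 2·-0.15·0.62·0.38·3.354·3.65) = 2.320%.
σ_{10d} = 2.320% × √10 = 7.336%.
z(95%) = 1.645.
VaR = 1.645 × 7.336% = 12.068%; on $2,000,000 that is $241,360.

$241,400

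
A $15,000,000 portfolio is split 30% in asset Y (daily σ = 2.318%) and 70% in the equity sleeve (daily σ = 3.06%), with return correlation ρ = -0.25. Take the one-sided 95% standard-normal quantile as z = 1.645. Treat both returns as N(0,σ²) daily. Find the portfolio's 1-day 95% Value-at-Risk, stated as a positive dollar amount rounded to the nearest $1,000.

$513,000

σ_p² = 0.3²·2.318² + 0.7²·3.06² + 2·-0.25·0.3·0.7·2.318·3.06 = 4.3270 (%²).
σ_p = √4.3270 = 2.080%.
VaR = 1.645 × 2.080% = 3.422%; on $15,000,000 that is $513,300.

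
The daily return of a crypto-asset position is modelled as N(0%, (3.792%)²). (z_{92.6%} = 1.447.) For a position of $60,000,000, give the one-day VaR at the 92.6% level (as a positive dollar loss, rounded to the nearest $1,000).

VaR = z·σ = 1.447 × 3.792% = 5.487%.
On $60,000,000: 0.05487 × $60,000,000 = $3,292,200.

$3,292,000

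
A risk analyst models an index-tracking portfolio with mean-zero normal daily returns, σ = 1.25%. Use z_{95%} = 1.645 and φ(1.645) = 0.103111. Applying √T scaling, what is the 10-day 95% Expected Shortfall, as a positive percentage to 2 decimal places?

σ_{10d} = 1.25% × √10 = 3.953%.
ES multiplier = φ(z)/(1−α) = 0.103111/0.05 = 2.062.
ES = 3.953% × 2.062 = 8.151%.

8.15%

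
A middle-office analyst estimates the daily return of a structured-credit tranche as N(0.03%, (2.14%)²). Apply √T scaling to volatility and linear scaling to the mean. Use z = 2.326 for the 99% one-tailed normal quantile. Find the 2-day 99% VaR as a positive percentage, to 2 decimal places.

6.98%

σ_{2d} = 2.14% × √2 = 3.026%; μ_{2d} = 2 × 0.03% = 0.060%.
VaR = −(0.060%) + 2.326 × 3.026% = 6.978%.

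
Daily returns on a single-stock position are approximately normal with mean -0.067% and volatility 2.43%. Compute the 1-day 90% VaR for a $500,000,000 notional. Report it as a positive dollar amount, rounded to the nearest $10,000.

$15,910,000

At 90% one-sided, z = 1.282.
VaR = −μ + z·σ = −(-0.067%) + 1.282 × 2.43% = 3.182%.
On $500,000,000: 0.03182 × $500,000,000 = $15,910,000.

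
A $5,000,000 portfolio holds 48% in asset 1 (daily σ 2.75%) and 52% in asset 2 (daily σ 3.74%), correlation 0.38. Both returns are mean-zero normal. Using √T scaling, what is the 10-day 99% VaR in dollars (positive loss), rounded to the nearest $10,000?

σ_p = √(0.48²·2.75² + 0.52²·3.74² + 2·0.38·0.48·0.52·2.75·3.74) = 2.734%.
σ_{10d} = 2.734% × √10 = 8.646%.
z(99%) = 2.326.
VaR = 2.326 × 8.646% = 20.111%; on $5,000,000 that is $1,005,550.

$1,010,000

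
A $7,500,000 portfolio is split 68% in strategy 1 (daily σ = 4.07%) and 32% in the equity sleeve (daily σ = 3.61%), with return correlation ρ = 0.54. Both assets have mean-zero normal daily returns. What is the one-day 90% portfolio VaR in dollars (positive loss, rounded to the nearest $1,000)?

$339,000

σ_p² = 0.68²·4.07² + 0.32²·3.61² + 2·0.54·0.68·0.32·4.07·3.61 = 12.4470 (%²).
σ_p = √12.4470 = 3.528%.
At 90%, z = 1.282.
VaR = 1.282 × 3.528% = 4.523%; on $7,500,000 that is $339,225.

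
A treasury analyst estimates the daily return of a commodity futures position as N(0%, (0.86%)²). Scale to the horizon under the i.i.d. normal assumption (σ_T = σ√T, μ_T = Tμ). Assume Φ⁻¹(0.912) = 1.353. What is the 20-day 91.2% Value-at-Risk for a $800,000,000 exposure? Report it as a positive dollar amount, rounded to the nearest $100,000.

σ_{20d} = 0.86% × √20 = 3.846%.
VaR = 1.353 × 3.846% = 5.204%.
On $800,000,000: 0.05204 × $800,000,000 = $41,632,000.

$41,600,000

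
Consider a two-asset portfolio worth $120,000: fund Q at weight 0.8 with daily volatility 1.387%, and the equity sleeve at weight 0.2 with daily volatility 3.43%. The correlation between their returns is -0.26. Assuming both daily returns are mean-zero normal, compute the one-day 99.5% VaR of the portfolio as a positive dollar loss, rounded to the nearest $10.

$3,530

σ_p² = 0.8²·1.387² + 0.2²·3.43² + 2·-0.26·0.8·0.2·1.387·3.43 = 1.3060 (%²).
σ_p = √1.3060 = 1.143%.
At 99.5%, z = 2.576.
VaR = 2.576 × 1.143% = 2.944%; on $120,000 that is $3,533.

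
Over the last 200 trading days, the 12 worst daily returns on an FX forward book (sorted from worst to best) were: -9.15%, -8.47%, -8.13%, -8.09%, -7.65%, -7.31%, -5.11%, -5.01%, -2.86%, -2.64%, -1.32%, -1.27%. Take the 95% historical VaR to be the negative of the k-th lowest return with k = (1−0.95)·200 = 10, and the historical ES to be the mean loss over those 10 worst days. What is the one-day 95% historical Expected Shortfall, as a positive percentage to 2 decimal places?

The 10 worst returns sum to -64.42%.
ES = −(-64.42%) / 10 = 6.442% ≈ 6.44%.

6.44%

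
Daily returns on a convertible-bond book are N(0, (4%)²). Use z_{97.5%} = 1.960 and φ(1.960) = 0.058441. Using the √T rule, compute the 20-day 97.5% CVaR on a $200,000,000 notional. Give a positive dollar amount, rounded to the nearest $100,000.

$83,600,000

σ_{20d} = 4% × √20 = 17.889%.
ES multiplier = φ(z)/(1−α) = 0.058441/0.025 = 2.338.
ES = 17.889% × 2.338 = 41.824%; on $200,000,000: $83,648,000.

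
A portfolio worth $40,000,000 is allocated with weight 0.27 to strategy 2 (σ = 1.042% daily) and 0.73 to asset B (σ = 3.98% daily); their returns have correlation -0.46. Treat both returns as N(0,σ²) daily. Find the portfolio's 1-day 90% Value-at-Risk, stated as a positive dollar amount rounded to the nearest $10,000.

σ_p² = 0.27²·1.042² + 0.73²·3.98² + 2·-0.46·0.27·0.73·1.042·3.98 = 7.7685 (%²).
σ_p = √7.7685 = 2.787%.
At 90%, z = 1.282.
VaR = 1.282 × 2.787% = 3.573%; on $40,000,000 that is $1,429,200.

$1,430,000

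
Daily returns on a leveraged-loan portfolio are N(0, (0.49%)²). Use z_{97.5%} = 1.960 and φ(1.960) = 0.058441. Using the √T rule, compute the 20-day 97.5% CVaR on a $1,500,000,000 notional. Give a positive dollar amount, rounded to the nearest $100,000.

$76,800,000

σ_{20d} = 0.49% × √20 = 2.191%.
ES multiplier = φ(z)/(1−α) = 0.058441/0.025 = 2.338.
ES = 2.191% × 2.338 = 5.123%; on $1,500,000,000: $76,845,000.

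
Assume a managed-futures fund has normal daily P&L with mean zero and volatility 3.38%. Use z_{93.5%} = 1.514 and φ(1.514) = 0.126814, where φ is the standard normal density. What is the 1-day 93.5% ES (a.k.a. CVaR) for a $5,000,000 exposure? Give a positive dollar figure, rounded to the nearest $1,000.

$330,000

Tail multiplier: φ(z)/(1−α) = 0.126814 / 0.065 = 1.951.
ES = 3.38% × 1.951 = 6.594%.
On $5,000,000: 0.06594 × $5,000,000 = $329,700.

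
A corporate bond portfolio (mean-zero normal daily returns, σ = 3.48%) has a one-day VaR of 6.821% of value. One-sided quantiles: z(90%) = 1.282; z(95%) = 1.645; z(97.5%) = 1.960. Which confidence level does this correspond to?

97.5%

Implied z = VaR/σ = 6.821 / 3.48 = 1.960.
This matches z(97.5%) = 1.960.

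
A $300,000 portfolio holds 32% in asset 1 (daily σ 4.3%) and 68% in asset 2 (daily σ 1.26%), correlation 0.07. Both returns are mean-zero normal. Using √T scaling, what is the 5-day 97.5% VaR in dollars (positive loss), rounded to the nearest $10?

$21,970

σ_p = √(0.32²·4.3² + 0.68²·1.26² + 2·0.07·0.32·0.68·4.3·1.26) = 1.671%.
σ_{5d} = 1.671% × √5 = 3.736%.
z(97.5%) = 1.960.
VaR = 1.960 × 3.736% = 7.323%; on $300,000 that is $21,969.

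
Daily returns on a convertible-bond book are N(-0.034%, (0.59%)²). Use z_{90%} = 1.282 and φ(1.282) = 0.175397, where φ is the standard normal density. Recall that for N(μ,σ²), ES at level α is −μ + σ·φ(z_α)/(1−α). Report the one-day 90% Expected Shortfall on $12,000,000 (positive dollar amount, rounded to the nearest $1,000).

Tail multiplier: φ(z)/(1−α) = 0.175397 / 0.1 = 1.754.
ES = −(-0.034%) + 0.59% × 1.754 = 1.069%.
On $12,000,000: 0.01069 × $12,000,000 = $128,280.

$128,000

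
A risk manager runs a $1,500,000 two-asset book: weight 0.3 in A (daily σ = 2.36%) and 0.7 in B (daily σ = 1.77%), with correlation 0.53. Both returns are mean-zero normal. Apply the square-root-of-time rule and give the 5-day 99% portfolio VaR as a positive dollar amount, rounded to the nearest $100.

$134,400

σ_p = √(0.3²·2.36² + 0.7²·1.77² + 2·0.53·0.3·0.7·2.36·1.77) = 1.722%.
σ_{5d} = 1.722% × √5 = 3.851%.
z(99%) = 2.326.
VaR = 2.326 × 3.851% = 8.957%; on $1,500,000 that is $134,355.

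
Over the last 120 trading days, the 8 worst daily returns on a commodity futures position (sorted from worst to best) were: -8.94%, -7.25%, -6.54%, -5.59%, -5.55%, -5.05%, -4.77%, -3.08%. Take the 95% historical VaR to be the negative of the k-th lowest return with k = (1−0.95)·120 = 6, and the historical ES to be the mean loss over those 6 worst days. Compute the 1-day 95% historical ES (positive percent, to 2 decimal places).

6.49%

The 6 worst returns sum to -38.92%.
ES = −(-38.92%) / 6 = 6.4866…% ≈ 6.49%.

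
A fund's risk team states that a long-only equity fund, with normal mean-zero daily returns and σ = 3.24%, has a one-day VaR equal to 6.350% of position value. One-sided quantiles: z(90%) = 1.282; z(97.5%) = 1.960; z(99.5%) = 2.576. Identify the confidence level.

97.5%

Implied z = VaR/σ = 6.350 / 3.24 = 1.960.
This matches z(97.5%) = 1.960.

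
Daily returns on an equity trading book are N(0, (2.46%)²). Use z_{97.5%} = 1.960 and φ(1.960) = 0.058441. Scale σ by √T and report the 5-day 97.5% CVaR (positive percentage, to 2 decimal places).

σ_{5d} = 2.46% × √5 = 5.501%.
ES multiplier = φ(z)/(1−α) = 0.058441/0.025 = 2.338.
ES = 5.501% × 2.338 = 12.861%.

12.86%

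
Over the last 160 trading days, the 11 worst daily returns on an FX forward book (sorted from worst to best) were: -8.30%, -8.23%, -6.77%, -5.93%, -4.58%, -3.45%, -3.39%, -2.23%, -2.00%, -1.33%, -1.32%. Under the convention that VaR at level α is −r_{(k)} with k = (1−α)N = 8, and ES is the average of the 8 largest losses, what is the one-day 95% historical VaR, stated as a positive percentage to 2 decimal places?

2.23%

k = 8; the 8th lowest return is -2.23%, so VaR = 2.23%.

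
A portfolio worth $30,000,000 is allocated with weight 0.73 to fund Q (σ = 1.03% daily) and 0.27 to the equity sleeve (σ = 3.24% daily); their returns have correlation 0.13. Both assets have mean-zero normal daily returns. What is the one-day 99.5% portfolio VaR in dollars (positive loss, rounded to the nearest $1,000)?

σ_p² = 0.73²·1.03² + 0.27²·3.24² + 2·0.13·0.73·0.27·1.03·3.24 = 1.5016 (%²).
σ_p = √1.5016 = 1.225%.
At 99.5%, z = 2.576.
VaR = 2.576 × 1.225% = 3.156%; on $30,000,000 that is $946,800.

$947,000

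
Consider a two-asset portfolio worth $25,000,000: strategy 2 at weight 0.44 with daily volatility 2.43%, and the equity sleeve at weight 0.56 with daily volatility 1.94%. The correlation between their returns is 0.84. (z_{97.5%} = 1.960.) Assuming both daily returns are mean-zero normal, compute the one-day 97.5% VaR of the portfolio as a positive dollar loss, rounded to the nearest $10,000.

σ_p² = 0.44²·2.43² + 0.56²·1.94² + 2·0.84·0.44·0.56·2.43·1.94 = 4.2749 (%²).
σ_p = √4.2749 = 2.068%.
VaR = 1.960 × 2.068% = 4.053%; on $25,000,000 that is $1,013,250.

$1,010,000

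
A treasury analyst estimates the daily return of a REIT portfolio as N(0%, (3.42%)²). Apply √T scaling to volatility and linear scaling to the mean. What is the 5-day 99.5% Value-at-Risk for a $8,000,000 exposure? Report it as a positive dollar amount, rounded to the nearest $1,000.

$1,576,000

At 99.5%, z = 2.576.
σ_{5d} = 3.42% × √5 = 7.647%.
VaR = 2.576 × 7.647% = 19.699%.
On $8,000,000: 0.19699 × $8,000,000 = $1,575,920.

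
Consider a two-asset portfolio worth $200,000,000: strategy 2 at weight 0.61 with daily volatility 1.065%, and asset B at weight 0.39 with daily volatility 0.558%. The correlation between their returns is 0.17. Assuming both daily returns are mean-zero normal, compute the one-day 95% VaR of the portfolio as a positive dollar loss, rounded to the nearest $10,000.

$2,370,000

σ_p² = 0.61²·1.065² + 0.39²·0.558² + 2·0.17·0.61·0.39·1.065·0.558 = 0.5175 (%²).
σ_p = √0.5175 = 0.719%.
At 95%, z = 1.645.
VaR = 1.645 × 0.719% = 1.183%; on $200,000,000 that is $2,366,000.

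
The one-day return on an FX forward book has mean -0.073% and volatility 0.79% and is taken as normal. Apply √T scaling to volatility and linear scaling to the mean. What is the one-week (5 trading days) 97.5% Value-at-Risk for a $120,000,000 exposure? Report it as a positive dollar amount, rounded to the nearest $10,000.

At 97.5%, z = 1.960.
σ_{5d} = 0.79% × √5 = 1.766%; μ_{5d} = 5 × -0.073% = -0.365%.
VaR = −(-0.365%) + 1.960 × 1.766% = 3.826%.
On $120,000,000: 0.03826 × $120,000,000 = $4,591,200.

$4,590,000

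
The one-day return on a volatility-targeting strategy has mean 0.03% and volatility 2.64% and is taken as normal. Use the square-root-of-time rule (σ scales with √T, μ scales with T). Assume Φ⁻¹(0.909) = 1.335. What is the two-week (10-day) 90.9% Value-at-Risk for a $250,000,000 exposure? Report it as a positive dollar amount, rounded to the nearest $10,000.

σ_{10d} = 2.64% × √10 = 8.348%; μ_{10d} = 10 × 0.03% = 0.300%.
VaR = −(0.300%) + 1.335 × 8.348% = 10.845%.
On $250,000,000: 0.10845 × $250,000,000 = $27,112,500.

$27,110,000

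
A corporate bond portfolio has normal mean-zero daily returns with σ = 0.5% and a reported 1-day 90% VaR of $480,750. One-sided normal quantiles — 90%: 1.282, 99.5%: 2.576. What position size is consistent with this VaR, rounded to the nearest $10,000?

VaR as a fraction of value: z·σ = 1.282 × 0.5% = 0.641%.
Position = $480,750 / 0.00641 = $75,000,000.

$75,000,000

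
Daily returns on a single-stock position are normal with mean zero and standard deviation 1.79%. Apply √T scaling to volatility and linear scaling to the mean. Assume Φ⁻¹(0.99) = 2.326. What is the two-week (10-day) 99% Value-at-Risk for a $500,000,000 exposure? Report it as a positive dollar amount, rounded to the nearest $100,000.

$65,800,000

σ_{10d} = 1.79% × √10 = 5.660%.
VaR = 2.326 × 5.660% = 13.165%.
On $500,000,000: 0.13165 × $500,000,000 = $65,825,000.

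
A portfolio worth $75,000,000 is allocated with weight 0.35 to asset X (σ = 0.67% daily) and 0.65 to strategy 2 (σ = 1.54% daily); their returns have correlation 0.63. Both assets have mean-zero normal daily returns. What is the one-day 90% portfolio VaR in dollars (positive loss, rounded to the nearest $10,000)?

$1,120,000

σ_p² = 0.35²·0.67² + 0.65²·1.54² + 2·0.63·0.35·0.65·0.67·1.54 = 1.3528 (%²).
σ_p = √1.3528 = 1.163%.
At 90%, z = 1.282.
VaR = 1.282 × 1.163% = 1.491%; on $75,000,000 that is $1,118,250.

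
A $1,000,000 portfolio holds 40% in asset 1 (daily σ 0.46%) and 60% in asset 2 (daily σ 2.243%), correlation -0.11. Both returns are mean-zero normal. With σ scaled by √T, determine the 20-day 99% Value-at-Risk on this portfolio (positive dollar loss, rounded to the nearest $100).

σ_p = √(0.4²·0.46² + 0.6²·2.243² + 2·-0.11·0.4·0.6·0.46·2.243) = 1.338%.
σ_{20d} = 1.338% × √20 = 5.984%.
z(99%) = 2.326.
VaR = 2.326 × 5.984% = 13.919%; on $1,000,000 that is $139,190.

$139,200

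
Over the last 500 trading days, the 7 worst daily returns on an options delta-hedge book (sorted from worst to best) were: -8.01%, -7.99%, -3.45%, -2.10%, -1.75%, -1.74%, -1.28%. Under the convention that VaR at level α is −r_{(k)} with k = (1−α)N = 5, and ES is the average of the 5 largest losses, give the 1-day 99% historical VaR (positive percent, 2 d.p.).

k = 5; the 5th lowest return is -1.75%, so VaR = 1.75%.

1.75%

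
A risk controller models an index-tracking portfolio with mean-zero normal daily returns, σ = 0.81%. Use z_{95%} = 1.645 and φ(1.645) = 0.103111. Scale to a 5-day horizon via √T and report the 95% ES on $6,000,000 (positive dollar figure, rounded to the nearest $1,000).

$224,000

σ_{5d} = 0.81% × √5 = 1.811%.
ES multiplier = φ(z)/(1−α) = 0.103111/0.05 = 2.062.
ES = 1.811% × 2.062 = 3.734%; on $6,000,000: $224,040.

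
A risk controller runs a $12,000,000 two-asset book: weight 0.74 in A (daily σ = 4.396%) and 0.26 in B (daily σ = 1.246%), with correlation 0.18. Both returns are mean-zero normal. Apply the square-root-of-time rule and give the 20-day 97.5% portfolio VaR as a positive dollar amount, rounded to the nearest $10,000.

$3,500,000

σ_p = √(0.74²·4.396² + 0.26²·1.246² + 2·0.18·0.74·0.26·4.396·1.246) = 3.327%.
σ_{20d} = 3.327% × √20 = 14.879%.
z(97.5%) = 1.960.
VaR = 1.960 × 14.879% = 29.163%; on $12,000,000 that is $3,499,560.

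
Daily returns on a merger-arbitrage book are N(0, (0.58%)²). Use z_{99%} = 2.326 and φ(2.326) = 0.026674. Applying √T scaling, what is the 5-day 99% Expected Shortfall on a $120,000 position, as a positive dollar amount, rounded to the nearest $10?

$4,150

σ_{5d} = 0.58% × √5 = 1.297%.
ES multiplier = φ(z)/(1−α) = 0.026674/0.01 = 2.667.
ES = 1.297% × 2.667 = 3.459%; on $120,000: $4,151.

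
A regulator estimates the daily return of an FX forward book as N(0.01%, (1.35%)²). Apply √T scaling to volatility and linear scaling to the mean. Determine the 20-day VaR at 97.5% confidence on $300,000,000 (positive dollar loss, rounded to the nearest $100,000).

$34,900,000

At 97.5%, z = 1.960.
σ_{20d} = 1.35% × √20 = 6.037%; μ_{20d} = 20 × 0.01% = 0.200%.
VaR = −(0.200%) + 1.960 × 6.037% = 11.633%.
On $300,000,000: 0.11633 × $300,000,000 = $34,899,000.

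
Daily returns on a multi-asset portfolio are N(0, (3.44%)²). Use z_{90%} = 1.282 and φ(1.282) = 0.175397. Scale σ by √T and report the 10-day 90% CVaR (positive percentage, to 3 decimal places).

σ_{10d} = 3.44% × √10 = 10.878%.
ES multiplier = φ(z)/(1−α) = 0.175397/0.1 = 1.754.
ES = 10.878% × 1.754 = 19.080%.

19.080%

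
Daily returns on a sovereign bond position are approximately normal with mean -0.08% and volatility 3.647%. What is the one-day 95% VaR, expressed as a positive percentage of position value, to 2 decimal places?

6.08%

At 95% one-sided, z = 1.645.
VaR = −μ + z·σ = −(-0.08%) + 1.645 × 3.647% = 6.079%.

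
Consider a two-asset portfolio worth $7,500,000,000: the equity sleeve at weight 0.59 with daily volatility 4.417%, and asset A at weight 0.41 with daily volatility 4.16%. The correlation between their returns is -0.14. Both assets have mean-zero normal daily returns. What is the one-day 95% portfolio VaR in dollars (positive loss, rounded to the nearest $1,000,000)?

σ_p² = 0.59²·4.417² + 0.41²·4.16² + 2·-0.14·0.59·0.41·4.417·4.16 = 8.4559 (%²).
σ_p = √8.4559 = 2.908%.
At 95%, z = 1.645.
VaR = 1.645 × 2.908% = 4.784%; on $7,500,000,000 that is $358,800,000.

$359,000,000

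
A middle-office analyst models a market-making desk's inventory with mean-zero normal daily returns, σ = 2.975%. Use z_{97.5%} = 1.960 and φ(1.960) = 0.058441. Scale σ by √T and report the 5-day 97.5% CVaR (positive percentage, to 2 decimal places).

15.55%

σ_{5d} = 2.975% × √5 = 6.652%.
ES multiplier = φ(z)/(1−α) = 0.058441/0.025 = 2.338.
ES = 6.652% × 2.338 = 15.552%.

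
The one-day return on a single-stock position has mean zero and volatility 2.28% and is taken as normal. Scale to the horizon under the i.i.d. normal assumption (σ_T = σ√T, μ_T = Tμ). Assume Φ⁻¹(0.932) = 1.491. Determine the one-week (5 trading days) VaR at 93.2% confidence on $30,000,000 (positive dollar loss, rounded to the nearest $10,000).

σ_{5d} = 2.28% × √5 = 5.098%.
VaR = 1.491 × 5.098% = 7.601%.
On $30,000,000: 0.07601 × $30,000,000 = $2,280,300.

$2,280,000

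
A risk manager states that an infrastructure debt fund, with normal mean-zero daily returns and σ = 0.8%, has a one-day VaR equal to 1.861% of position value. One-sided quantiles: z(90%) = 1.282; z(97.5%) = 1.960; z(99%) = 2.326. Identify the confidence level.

99%

Implied z = VaR/σ = 1.861 / 0.8 = 2.326.
This matches z(99%) = 2.326.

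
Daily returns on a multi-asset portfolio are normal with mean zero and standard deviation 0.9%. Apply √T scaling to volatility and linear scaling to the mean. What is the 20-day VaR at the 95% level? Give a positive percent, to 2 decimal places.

At 95%, z = 1.645.
σ_{20d} = 0.9% × √20 = 4.025%.
VaR = 1.645 × 4.025% = 6.621%.

6.62%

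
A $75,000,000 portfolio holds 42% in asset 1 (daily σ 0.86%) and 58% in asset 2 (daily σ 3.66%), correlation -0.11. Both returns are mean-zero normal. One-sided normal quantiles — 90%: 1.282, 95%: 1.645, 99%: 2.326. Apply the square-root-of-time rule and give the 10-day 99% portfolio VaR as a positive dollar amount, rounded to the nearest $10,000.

σ_p = √(0.42²·0.86² + 0.58²·3.66² + 2·-0.11·0.42·0.58·0.86·3.66) = 2.114%.
σ_{10d} = 2.114% × √10 = 6.685%.
VaR = 2.326 × 6.685% = 15.549%; on $75,000,000 that is $11,661,750.

$11,660,000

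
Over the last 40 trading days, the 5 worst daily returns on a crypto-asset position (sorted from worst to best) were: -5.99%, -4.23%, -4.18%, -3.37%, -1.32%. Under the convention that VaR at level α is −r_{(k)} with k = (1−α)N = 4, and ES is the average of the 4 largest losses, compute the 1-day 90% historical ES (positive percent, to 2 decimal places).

The 4 worst returns sum to -17.77%.
ES = −(-17.77%) / 4 = 4.4425% ≈ 4.44%.

4.44%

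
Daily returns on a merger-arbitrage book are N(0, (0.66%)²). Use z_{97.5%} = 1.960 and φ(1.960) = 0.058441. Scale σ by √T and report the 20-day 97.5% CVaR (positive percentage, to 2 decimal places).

σ_{20d} = 0.66% × √20 = 2.952%.
ES multiplier = φ(z)/(1−α) = 0.058441/0.025 = 2.338.
ES = 2.952% × 2.338 = 6.902%.

6.90%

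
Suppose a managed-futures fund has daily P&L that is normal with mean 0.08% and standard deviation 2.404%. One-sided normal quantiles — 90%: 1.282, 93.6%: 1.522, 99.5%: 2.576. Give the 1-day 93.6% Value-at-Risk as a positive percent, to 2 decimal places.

3.58%

VaR = −μ + z·σ = −(0.08%) + 1.522 × 2.404% = 3.579%.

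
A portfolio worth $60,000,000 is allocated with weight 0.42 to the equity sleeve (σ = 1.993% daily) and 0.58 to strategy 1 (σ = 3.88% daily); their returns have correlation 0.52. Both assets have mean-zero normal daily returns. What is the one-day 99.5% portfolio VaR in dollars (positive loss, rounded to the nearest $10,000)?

σ_p² = 0.42²·1.993² + 0.58²·3.88² + 2·0.52·0.42·0.58·1.993·3.88 = 7.7240 (%²).
σ_p = √7.7240 = 2.779%.
At 99.5%, z = 2.576.
VaR = 2.576 × 2.779% = 7.159%; on $60,000,000 that is $4,295,400.

$4,300,000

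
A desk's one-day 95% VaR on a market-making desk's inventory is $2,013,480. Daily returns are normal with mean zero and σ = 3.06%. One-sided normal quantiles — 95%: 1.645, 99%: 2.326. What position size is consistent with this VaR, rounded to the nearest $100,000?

VaR as a fraction of value: z·σ = 1.645 × 3.06% = 5.0337%.
Position = $2,013,480 / 0.050337 = $40,000,000.

$40,000,000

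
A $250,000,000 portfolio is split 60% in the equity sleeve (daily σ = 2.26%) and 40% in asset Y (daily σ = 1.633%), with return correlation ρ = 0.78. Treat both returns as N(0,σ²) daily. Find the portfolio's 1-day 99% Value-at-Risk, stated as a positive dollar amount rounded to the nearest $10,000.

σ_p² = 0.6²·2.26² + 0.4²·1.633² + 2·0.78·0.6·0.4·2.26·1.633 = 3.6472 (%²).
σ_p = √3.6472 = 1.910%.
At 99%, z = 2.326.
VaR = 2.326 × 1.910% = 4.443%; on $250,000,000 that is $11,107,500.

$11,110,000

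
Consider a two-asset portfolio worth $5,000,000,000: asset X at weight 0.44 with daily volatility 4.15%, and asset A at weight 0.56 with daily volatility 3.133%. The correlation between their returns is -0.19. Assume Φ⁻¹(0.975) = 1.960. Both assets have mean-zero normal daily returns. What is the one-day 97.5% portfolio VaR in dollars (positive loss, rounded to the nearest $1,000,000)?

$223,000,000

σ_p² = 0.44²·4.15² + 0.56²·3.133² + 2·-0.19·0.44·0.56·4.15·3.133 = 5.1951 (%²).
σ_p = √5.1951 = 2.279%.
VaR = 1.960 × 2.279% = 4.467%; on $5,000,000,000 that is $223,350,000.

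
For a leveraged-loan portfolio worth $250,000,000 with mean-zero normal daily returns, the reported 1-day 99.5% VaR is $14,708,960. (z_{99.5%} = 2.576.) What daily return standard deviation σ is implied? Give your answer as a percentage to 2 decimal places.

VaR as a fraction: $14,708,960 / $250,000,000 = 5.884%.
σ = VaR / z = 5.884% / 2.576 = 2.284%.

2.28%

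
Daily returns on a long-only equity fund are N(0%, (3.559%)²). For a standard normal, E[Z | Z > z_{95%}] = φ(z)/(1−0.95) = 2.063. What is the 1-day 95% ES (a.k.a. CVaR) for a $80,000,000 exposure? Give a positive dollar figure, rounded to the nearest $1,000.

$5,874,000

ES = 3.559% × 2.063 = 7.342%.
On $80,000,000: 0.07342 × $80,000,000 = $5,873,600.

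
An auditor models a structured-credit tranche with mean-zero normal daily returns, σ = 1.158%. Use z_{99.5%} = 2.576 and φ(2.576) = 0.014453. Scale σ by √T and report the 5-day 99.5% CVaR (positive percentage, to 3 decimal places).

7.485%

σ_{5d} = 1.158% × √5 = 2.589%.
ES multiplier = φ(z)/(1−α) = 0.014453/0.005 = 2.891.
ES = 2.589% × 2.891 = 7.485%.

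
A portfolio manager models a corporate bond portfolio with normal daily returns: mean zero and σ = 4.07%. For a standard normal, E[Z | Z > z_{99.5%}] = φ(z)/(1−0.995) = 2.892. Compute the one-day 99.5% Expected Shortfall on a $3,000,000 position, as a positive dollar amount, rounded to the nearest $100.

ES = 4.07% × 2.892 = 11.770%.
On $3,000,000: 0.11770 × $3,000,000 = $353,100.

$353,100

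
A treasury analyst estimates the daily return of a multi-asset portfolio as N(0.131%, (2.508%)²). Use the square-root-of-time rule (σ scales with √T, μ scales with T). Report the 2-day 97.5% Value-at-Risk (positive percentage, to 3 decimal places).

6.690%

At 97.5%, z = 1.960.
σ_{2d} = 2.508% × √2 = 3.547%; μ_{2d} = 2 × 0.131% = 0.262%.
VaR = −(0.262%) + 1.960 × 3.547% = 6.690%.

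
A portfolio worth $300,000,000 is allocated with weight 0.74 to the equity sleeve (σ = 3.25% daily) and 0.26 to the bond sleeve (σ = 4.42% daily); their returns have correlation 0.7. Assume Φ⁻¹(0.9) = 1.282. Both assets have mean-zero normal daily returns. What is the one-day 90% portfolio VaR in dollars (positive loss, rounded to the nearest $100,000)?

$12,700,000

σ_p² = 0.74²·3.25² + 0.26²·4.42² + 2·0.7·0.74·0.26·3.25·4.42 = 10.9740 (%²).
σ_p = √10.9740 = 3.313%.
VaR = 1.282 × 3.313% = 4.247%; on $300,000,000 that is $12,741,000.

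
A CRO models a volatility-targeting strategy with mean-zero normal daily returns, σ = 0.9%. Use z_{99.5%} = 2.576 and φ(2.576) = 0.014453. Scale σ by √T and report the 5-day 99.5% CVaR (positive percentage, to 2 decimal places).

5.82%

σ_{5d} = 0.9% × √5 = 2.012%.
ES multiplier = φ(z)/(1−α) = 0.014453/0.005 = 2.891.
ES = 2.012% × 2.891 = 5.817%.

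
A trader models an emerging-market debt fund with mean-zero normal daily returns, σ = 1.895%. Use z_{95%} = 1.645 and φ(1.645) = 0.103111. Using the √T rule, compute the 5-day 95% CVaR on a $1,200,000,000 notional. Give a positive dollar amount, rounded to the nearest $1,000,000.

σ_{5d} = 1.895% × √5 = 4.237%.
ES multiplier = φ(z)/(1−α) = 0.103111/0.05 = 2.062.
ES = 4.237% × 2.062 = 8.737%; on $1,200,000,000: $104,844,000.

$105,000,000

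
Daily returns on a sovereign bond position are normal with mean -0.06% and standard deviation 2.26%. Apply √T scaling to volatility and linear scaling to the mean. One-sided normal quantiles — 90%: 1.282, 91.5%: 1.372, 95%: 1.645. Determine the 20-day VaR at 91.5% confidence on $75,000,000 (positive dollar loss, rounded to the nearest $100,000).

$11,300,000

σ_{20d} = 2.26% × √20 = 10.107%; μ_{20d} = 20 × -0.06% = -1.200%.
VaR = −(-1.200%) + 1.372 × 10.107% = 15.067%.
On $75,000,000: 0.15067 × $75,000,000 = $11,300,250.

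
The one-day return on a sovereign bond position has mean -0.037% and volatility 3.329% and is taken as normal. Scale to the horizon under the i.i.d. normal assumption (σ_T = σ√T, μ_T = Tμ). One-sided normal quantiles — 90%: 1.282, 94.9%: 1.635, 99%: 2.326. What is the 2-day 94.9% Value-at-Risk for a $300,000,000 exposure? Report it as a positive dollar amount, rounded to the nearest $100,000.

σ_{2d} = 3.329% × √2 = 4.708%; μ_{2d} = 2 × -0.037% = -0.074%.
VaR = −(-0.074%) + 1.635 × 4.708% = 7.772%.
On $300,000,000: 0.07772 × $300,000,000 = $23,316,000.

$23,300,000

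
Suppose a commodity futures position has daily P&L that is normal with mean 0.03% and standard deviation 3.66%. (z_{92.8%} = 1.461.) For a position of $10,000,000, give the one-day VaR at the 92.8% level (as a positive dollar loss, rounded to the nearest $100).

$531,700

VaR = −μ + z·σ = −(0.03%) + 1.461 × 3.66% = 5.317%.
On $10,000,000: 0.05317 × $10,000,000 = $531,700.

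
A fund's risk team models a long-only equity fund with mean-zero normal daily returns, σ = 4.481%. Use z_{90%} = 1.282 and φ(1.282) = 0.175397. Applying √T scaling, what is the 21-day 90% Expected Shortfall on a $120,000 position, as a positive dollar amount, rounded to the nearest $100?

σ_{21d} = 4.481% × √21 = 20.535%.
ES multiplier = φ(z)/(1−α) = 0.175397/0.1 = 1.754.
ES = 20.535% × 1.754 = 36.018%; on $120,000: $43,222.

$43,200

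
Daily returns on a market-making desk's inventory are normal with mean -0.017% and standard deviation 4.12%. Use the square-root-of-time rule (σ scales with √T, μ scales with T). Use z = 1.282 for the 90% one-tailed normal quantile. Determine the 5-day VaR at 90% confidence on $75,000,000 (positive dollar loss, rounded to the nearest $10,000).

$8,920,000

σ_{5d} = 4.12% × √5 = 9.213%; μ_{5d} = 5 × -0.017% = -0.085%.
VaR = −(-0.085%) + 1.282 × 9.213% = 11.896%.
On $75,000,000: 0.11896 × $75,000,000 = $8,922,000.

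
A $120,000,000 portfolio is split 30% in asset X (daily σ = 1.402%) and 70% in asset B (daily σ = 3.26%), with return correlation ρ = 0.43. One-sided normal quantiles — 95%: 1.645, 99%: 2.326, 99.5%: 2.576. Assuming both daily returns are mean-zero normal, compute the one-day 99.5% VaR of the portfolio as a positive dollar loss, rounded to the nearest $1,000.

$7,703,000

σ_p² = 0.3²·1.402² + 0.7²·3.26² + 2·0.43·0.3·0.7·1.402·3.26 = 6.2099 (%²).
σ_p = √6.2099 = 2.492%.
VaR = 2.576 × 2.492% = 6.419%; on $120,000,000 that is $7,702,800.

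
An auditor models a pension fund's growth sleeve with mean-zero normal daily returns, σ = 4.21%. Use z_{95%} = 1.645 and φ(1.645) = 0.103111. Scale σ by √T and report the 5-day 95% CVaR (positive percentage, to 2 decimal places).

σ_{5d} = 4.21% × √5 = 9.414%.
ES multiplier = φ(z)/(1−α) = 0.103111/0.05 = 2.062.
ES = 9.414% × 2.062 = 19.412%.

19.41%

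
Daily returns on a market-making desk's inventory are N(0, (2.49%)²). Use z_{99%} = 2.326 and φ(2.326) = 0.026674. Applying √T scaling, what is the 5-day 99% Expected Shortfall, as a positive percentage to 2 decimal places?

σ_{5d} = 2.49% × √5 = 5.568%.
ES multiplier = φ(z)/(1−α) = 0.026674/0.01 = 2.667.
ES = 5.568% × 2.667 = 14.850%.

14.85%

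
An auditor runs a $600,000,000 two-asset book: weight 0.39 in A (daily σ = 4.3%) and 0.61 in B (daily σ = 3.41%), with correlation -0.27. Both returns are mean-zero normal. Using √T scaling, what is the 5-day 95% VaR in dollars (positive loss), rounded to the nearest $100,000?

σ_p = √(0.39²·4.3² + 0.61²·3.41² + 2·-0.27·0.39·0.61·4.3·3.41) = 2.292%.
σ_{5d} = 2.292% × √5 = 5.125%.
z(95%) = 1.645.
VaR = 1.645 × 5.125% = 8.431%; on $600,000,000 that is $50,586,000.

$50,600,000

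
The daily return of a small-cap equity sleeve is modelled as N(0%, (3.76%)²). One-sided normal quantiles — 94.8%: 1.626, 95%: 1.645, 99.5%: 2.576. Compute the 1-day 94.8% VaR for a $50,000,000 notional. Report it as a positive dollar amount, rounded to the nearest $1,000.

VaR = z·σ = 1.626 × 3.76% = 6.114%.
On $50,000,000: 0.06114 × $50,000,000 = $3,057,000.

$3,057,000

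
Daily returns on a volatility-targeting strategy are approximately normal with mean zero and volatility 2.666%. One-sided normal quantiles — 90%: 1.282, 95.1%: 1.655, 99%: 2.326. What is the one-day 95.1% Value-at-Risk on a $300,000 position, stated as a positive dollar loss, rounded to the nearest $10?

VaR = z·σ = 1.655 × 2.666% = 4.412%.
On $300,000: 0.04412 × $300,000 = $13,236.

$13,240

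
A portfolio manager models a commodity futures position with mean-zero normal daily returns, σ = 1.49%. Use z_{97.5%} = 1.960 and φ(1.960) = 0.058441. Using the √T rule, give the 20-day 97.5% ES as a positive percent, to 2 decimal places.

σ_{20d} = 1.49% × √20 = 6.663%.
ES multiplier = φ(z)/(1−α) = 0.058441/0.025 = 2.338.
ES = 6.663% × 2.338 = 15.578%.

15.58%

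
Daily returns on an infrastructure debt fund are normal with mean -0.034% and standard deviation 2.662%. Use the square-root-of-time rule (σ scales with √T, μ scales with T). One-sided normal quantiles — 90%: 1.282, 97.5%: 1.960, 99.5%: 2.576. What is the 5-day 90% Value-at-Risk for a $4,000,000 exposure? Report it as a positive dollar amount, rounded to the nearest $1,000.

$312,000

σ_{5d} = 2.662% × √5 = 5.952%; μ_{5d} = 5 × -0.034% = -0.170%.
VaR = −(-0.170%) + 1.282 × 5.952% = 7.800%.
On $4,000,000: 0.07800 × $4,000,000 = $312,000.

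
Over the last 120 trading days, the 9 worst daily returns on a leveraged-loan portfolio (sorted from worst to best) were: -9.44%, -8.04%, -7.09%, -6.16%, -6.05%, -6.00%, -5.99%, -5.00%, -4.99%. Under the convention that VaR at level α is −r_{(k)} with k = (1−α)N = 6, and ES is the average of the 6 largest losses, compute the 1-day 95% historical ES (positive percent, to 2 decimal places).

The 6 worst returns sum to -42.78%.
ES = −(-42.78%) / 6 = 7.13%.

7.13%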